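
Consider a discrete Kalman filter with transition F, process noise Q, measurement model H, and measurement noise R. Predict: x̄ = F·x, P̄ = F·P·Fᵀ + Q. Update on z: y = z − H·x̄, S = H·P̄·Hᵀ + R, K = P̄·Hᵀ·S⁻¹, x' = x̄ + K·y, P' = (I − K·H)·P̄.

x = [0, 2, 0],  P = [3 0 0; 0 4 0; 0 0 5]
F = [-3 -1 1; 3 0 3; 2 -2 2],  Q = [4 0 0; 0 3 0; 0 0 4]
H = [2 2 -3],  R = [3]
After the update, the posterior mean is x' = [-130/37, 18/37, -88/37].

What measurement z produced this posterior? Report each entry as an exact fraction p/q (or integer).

x̄ = F·x = [-2, 0, -4]
P̄ = F·P·Fᵀ + Q = [40 -12 0; -12 75 48; 0 48 52]
S = H·P̄·Hᵀ + R = [259]
K = P̄·Hᵀ·S⁻¹ = [8/37; -18/259; -60/259]
x' − x̄ = [-56/37, 18/37, 60/37] = K·y
y = (KᵀK)⁻¹·Kᵀ·(x' − x̄) = [-7]
z = y + H·x̄ = [-7] + [8] = [1]

z = [1]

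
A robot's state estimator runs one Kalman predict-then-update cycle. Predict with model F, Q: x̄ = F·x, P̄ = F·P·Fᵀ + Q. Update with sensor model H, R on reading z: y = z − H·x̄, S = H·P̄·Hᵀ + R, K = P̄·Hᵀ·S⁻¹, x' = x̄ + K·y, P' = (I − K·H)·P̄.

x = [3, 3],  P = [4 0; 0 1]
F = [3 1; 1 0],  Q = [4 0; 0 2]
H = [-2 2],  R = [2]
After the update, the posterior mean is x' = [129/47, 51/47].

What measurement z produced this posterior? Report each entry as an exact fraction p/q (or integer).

x̄ = F·x = [12, 3]
P̄ = F·P·Fᵀ + Q = [41 12; 12 6]
S = H·P̄·Hᵀ + R = [94]
K = P̄·Hᵀ·S⁻¹ = [-29/47; -6/47]
x' − x̄ = [-435/47, -90/47] = K·y
y = (KᵀK)⁻¹·Kᵀ·(x' − x̄) = [15]
z = y + H·x̄ = [15] + [-18] = [-3]

z = [-3]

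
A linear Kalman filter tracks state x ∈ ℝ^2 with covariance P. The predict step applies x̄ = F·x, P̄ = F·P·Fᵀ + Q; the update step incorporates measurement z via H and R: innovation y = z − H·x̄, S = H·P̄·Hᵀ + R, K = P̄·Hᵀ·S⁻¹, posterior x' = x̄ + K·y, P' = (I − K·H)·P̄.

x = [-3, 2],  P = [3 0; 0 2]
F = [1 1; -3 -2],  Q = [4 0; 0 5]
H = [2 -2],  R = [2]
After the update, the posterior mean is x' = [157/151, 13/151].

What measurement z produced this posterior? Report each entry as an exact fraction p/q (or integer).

z = [2]

x̄ = F·x = [-1, 5]
P̄ = F·P·Fᵀ + Q = [9 -13; -13 40]
S = H·P̄·Hᵀ + R = [302]
K = P̄·Hᵀ·S⁻¹ = [22/151; -53/151]
x' − x̄ = [308/151, -742/151] = K·y
y = (KᵀK)⁻¹·Kᵀ·(x' − x̄) = [14]
z = y + H·x̄ = [14] + [-12] = [2]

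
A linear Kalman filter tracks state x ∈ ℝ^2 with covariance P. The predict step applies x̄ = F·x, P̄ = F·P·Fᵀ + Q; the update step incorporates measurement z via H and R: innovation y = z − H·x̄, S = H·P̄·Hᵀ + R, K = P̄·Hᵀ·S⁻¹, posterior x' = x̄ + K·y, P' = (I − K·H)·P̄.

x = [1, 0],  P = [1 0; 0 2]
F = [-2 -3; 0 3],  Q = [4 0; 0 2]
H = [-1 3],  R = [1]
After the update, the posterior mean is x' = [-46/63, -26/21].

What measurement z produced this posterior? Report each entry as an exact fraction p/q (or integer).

x̄ = F·x = [-2, 0]
P̄ = F·P·Fᵀ + Q = [26 -18; -18 20]
S = H·P̄·Hᵀ + R = [315]
K = P̄·Hᵀ·S⁻¹ = [-16/63; 26/105]
x' − x̄ = [80/63, -26/21] = K·y
y = (KᵀK)⁻¹·Kᵀ·(x' − x̄) = [-5]
z = y + H·x̄ = [-5] + [2] = [-3]

z = [-3]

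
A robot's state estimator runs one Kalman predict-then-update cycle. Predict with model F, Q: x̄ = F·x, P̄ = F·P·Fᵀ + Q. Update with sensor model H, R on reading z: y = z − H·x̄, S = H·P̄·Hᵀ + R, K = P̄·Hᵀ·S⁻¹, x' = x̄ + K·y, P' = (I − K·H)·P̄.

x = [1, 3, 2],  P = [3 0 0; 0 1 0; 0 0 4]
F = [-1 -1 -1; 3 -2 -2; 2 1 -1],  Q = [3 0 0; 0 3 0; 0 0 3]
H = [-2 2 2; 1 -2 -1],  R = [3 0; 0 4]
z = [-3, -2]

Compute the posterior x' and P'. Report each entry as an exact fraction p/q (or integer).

x̄ = F·x = [-6, -7, 3]
P̄ = F·P·Fᵀ + Q = [11 1 -3; 1 50 24; -3 24 20]
y = z − H·x̄ = [-7, -7]
S = H·P̄·Hᵀ + R = [535 -412; -412 333]
K = P̄·Hᵀ·S⁻¹ = [-3714/8411 -4292/8411; -2058/8411 -5653/8411; 2050/8411 743/8411]
x' = x̄ + K·y = [5576/8411, -4900/8411, 5682/8411]
P' = (I − K·H)·P̄ = [47461/8411 22739/8411 19151/8411; 22739/8411 25699/8411 -6047/8411; 19151/8411 -6047/8411 28273/8411]

x' = [5576/8411, -4900/8411, 5682/8411]
P' = [47461/8411 22739/8411 19151/8411; 22739/8411 25699/8411 -6047/8411; 19151/8411 -6047/8411 28273/8411]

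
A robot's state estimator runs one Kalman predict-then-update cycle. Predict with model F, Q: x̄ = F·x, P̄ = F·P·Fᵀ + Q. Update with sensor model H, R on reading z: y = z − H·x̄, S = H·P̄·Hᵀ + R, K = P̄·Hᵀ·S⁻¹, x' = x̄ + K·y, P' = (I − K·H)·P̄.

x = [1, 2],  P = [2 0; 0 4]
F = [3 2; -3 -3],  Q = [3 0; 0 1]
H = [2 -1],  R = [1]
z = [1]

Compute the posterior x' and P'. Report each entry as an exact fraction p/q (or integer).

x' = [13/93, -145/186]
P' = [77/93 125/93; 125/93 1139/372]

x̄ = F·x = [7, -9]
P̄ = F·P·Fᵀ + Q = [37 -42; -42 55]
y = z − H·x̄ = [-22]
S = H·P̄·Hᵀ + R = [372]
K = P̄·Hᵀ·S⁻¹ = [29/93; -139/372]
x' = x̄ + K·y = [13/93, -145/186]
P' = (I − K·H)·P̄ = [77/93 125/93; 125/93 1139/372]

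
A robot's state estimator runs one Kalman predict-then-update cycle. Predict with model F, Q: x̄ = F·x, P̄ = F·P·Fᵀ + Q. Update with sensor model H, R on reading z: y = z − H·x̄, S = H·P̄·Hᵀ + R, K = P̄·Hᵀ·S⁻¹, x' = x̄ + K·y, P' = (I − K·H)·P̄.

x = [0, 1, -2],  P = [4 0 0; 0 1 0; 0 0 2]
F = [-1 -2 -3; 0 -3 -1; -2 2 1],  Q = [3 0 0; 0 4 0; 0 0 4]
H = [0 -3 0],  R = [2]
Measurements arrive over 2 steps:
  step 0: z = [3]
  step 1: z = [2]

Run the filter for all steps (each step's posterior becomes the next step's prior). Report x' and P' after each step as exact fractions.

step 0: x̄ = F·x = [4, -1, 0]
step 0: P̄ = F·P·Fᵀ + Q = [29 12 -2; 12 15 -8; -2 -8 26]
step 0: y = z − H·x̄ = [0]
step 0: S = H·P̄·Hᵀ + R = [137]
step 0: K = P̄·Hᵀ·S⁻¹ = [-36/137; -45/137; 24/137]
step 0: x' = x̄ + K·y = [4, -1, 0]
step 0: P' = (I − K·H)·P̄ = [2677/137 24/137 590/137; 24/137 30/137 -16/137; 590/137 -16/137 2986/137]
step 1: x̄ = F·x = [-2, 3, -10]
step 1: P̄ = F·P·Fᵀ + Q = [33526/137 9624/137 -598/137; 9624/137 3708/137 -1762/137; -598/137 -1762/137 11746/137]
step 1: y = z − H·x̄ = [11]
step 1: S = H·P̄·Hᵀ + R = [33646/137]
step 1: K = P̄·Hᵀ·S⁻¹ = [-14436/16823; -5562/16823; 2643/16823]
step 1: x' = x̄ + K·y = [-192442/16823, -10713/16823, -139157/16823]
step 1: P' = (I − K·H)·P̄ = [1074538/16823 9624/16823 483566/16823; 9624/16823 3708/16823 -1762/16823; 483566/16823 -1762/16823 1340380/16823]

step 0: x' = [4, -1, 0], P' = [2677/137 24/137 590/137; 24/137 30/137 -16/137; 590/137 -16/137 2986/137]
step 1: x' = [-192442/16823, -10713/16823, -139157/16823], P' = [1074538/16823 9624/16823 483566/16823; 9624/16823 3708/16823 -1762/16823; 483566/16823 -1762/16823 1340380/16823]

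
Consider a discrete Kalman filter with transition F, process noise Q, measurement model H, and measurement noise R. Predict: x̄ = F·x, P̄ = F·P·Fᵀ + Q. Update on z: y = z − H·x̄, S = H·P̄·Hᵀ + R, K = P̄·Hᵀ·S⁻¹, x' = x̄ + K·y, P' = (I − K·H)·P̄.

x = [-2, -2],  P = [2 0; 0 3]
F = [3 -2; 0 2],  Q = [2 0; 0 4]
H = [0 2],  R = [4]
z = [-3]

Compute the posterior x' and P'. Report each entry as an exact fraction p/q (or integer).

x̄ = F·x = [-2, -4]
P̄ = F·P·Fᵀ + Q = [32 -12; -12 16]
y = z − H·x̄ = [5]
S = H·P̄·Hᵀ + R = [68]
K = P̄·Hᵀ·S⁻¹ = [-6/17; 8/17]
x' = x̄ + K·y = [-64/17, -28/17]
P' = (I − K·H)·P̄ = [400/17 -12/17; -12/17 16/17]

x' = [-64/17, -28/17]
P' = [400/17 -12/17; -12/17 16/17]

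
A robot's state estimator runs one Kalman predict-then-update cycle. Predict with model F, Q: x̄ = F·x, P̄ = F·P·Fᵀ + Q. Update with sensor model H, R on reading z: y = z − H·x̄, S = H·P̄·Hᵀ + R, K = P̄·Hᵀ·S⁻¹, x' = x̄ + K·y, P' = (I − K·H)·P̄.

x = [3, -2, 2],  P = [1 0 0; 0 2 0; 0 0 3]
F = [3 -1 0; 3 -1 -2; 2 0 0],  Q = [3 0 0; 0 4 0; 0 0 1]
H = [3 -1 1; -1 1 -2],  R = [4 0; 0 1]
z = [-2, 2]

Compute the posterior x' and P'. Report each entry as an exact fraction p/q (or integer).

x' = [1173/1319, 6273/1319, 1308/1319]
P' = [2196/1319 5837/1319 1629/1319; 5837/1319 22269/1319 7622/1319; 1629/1319 7622/1319 3095/1319]

x̄ = F·x = [11, 7, 6]
P̄ = F·P·Fᵀ + Q = [14 11 6; 11 27 6; 6 6 5]
y = z − H·x̄ = [-34, 18]
S = H·P̄·Hᵀ + R = [120 -59; -59 40]
K = P̄·Hᵀ·S⁻¹ = [595/1319 383/1319; 716/1319 1188/1319; 90/1319 -197/1319]
x' = x̄ + K·y = [1173/1319, 6273/1319, 1308/1319]
P' = (I − K·H)·P̄ = [2196/1319 5837/1319 1629/1319; 5837/1319 22269/1319 7622/1319; 1629/1319 7622/1319 3095/1319]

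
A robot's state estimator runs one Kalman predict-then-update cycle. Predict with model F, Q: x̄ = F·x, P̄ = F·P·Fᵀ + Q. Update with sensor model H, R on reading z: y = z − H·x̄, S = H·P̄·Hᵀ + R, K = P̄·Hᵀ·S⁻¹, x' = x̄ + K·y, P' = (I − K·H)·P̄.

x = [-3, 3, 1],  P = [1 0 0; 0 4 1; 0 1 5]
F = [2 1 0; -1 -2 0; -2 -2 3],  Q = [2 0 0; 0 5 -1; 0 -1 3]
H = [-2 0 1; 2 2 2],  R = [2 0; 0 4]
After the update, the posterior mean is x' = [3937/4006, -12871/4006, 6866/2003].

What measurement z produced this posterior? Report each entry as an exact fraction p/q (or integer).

x̄ = F·x = [-3, -3, 3]
P̄ = F·P·Fᵀ + Q = [10 -10 -9; -10 22 11; -9 11 56]
S = H·P̄·Hᵀ + R = [134 152; 152 292]
K = P̄·Hᵀ·S⁻¹ = [-1433/4006 499/4006; 515/4006 363/4006; 497/2003 537/2003]
x' − x̄ = [15955/4006, -853/4006, 857/2003] = K·y
y = (KᵀK)⁻¹·Kᵀ·(x' − x̄) = [-8, 9]
z = y + H·x̄ = [-8, 9] + [9, -6] = [1, 3]

z = [1, 3]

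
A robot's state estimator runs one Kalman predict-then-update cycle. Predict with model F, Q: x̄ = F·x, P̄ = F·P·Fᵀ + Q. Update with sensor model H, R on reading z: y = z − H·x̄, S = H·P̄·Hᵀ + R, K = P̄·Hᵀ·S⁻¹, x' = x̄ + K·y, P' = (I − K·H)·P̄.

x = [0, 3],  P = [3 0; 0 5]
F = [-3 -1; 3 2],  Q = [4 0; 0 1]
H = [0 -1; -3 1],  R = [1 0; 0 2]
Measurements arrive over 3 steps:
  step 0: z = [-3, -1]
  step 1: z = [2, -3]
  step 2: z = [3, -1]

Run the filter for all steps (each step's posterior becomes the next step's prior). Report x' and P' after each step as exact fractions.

step 0: x̄ = F·x = [-3, 6]
step 0: P̄ = F·P·Fᵀ + Q = [36 -37; -37 48]
step 0: y = z − H·x̄ = [3, -16]
step 0: S = H·P̄·Hᵀ + R = [49 -159; -159 596]
step 0: K = P̄·Hᵀ·S⁻¹ = [-1003/3923 -1222/3923; -3327/3923 159/3923]
step 0: x' = x̄ + K·y = [4774/3923, 11013/3923]
step 0: P' = (I − K·H)·P̄ = [1149/3923 1003/3923; 1003/3923 3327/3923]
step 1: x̄ = F·x = [-25335/3923, 36348/3923]
step 1: P̄ = F·P·Fᵀ + Q = [35378/3923 -26022/3923; -26022/3923 39608/3923]
step 1: y = z − H·x̄ = [44194/3923, -124122/3923]
step 1: S = H·P̄·Hᵀ + R = [43531/3923 -117674/3923; -117674/3923 521988/3923]
step 1: K = P̄·Hᵀ·S⁻¹ = [-62712/282803 -85737/282803; -435109/565606 58837/1131212]
step 1: x' = x̄ + K·y = [179847/282803, -591905/565606]
step 1: P' = (I − K·H)·P̄ = [78062/282803 62712/282803; 62712/282803 435109/565606]
step 2: x̄ = F·x = [-487177/565606, -52364/282803]
step 2: P̄ = F·P·Fᵀ + Q = [4855193/565606 -1702075/282803; -1702075/282803 2608123/282803]
step 2: y = z − H·x̄ = [796045/282803, -1922409/565606]
step 2: S = H·P̄·Hᵀ + R = [2890926/282803 -7714348/282803; -7714348/282803 70469095/565606]
step 2: K = P̄·Hᵀ·S⁻¹ = [-66056789/299496854 -45417409/149748427; -229027759/299496854 7714348/149748427]
step 2: x' = x̄ + K·y = [-7951353/17617462, -44268893/17617462]
step 2: P' = (I − K·H)·P̄ = [82575475/299496854 66056789/299496854; 66056789/299496854 229027759/299496854]

step 0: x' = [4774/3923, 11013/3923], P' = [1149/3923 1003/3923; 1003/3923 3327/3923]
step 1: x' = [179847/282803, -591905/565606], P' = [78062/282803 62712/282803; 62712/282803 435109/565606]
step 2: x' = [-7951353/17617462, -44268893/17617462], P' = [82575475/299496854 66056789/299496854; 66056789/299496854 229027759/299496854]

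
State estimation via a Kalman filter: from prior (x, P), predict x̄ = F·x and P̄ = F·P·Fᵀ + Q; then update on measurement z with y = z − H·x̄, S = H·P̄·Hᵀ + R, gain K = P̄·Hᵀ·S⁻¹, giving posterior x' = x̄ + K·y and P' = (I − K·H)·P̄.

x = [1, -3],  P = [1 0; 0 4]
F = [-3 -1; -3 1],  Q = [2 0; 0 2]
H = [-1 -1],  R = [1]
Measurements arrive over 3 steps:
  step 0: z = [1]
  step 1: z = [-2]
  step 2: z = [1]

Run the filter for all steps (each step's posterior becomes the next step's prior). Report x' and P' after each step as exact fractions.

step 0: x' = [100/41, -146/41], P' = [215/41 -195/41; -195/41 215/41]
step 1: x' = [16434/7945, -1226/7945], P' = [17026/7945 -14244/7945; -14244/7945 19366/7945]
step 2: x' = [-1246162/652661, 502842/652661], P' = [1399910/652661 -1163016/652661; -1163016/652661 1570838/652661]

step 0: x̄ = F·x = [0, -6]
step 0: P̄ = F·P·Fᵀ + Q = [15 5; 5 15]
step 0: y = z − H·x̄ = [-5]
step 0: S = H·P̄·Hᵀ + R = [41]
step 0: K = P̄·Hᵀ·S⁻¹ = [-20/41; -20/41]
step 0: x' = x̄ + K·y = [100/41, -146/41]
step 0: P' = (I − K·H)·P̄ = [215/41 -195/41; -195/41 215/41]
step 1: x̄ = F·x = [-154/41, -446/41]
step 1: P̄ = F·P·Fᵀ + Q = [1062/41 1720/41; 1720/41 3402/41]
step 1: y = z − H·x̄ = [-682/41]
step 1: S = H·P̄·Hᵀ + R = [7945/41]
step 1: K = P̄·Hᵀ·S⁻¹ = [-2782/7945; -5122/7945]
step 1: x' = x̄ + K·y = [16434/7945, -1226/7945]
step 1: P' = (I − K·H)·P̄ = [17026/7945 -14244/7945; -14244/7945 19366/7945]
step 2: x̄ = F·x = [-6868/1135, -50528/7945]
step 2: P̄ = F·P·Fᵀ + Q = [14718/1135 19124/1135; 19124/1135 273954/7945]
step 2: y = z − H·x̄ = [-90659/7945]
step 2: S = H·P̄·Hᵀ + R = [652661/7945]
step 2: K = P̄·Hᵀ·S⁻¹ = [-236894/652661; -407822/652661]
step 2: x' = x̄ + K·y = [-1246162/652661, 502842/652661]
step 2: P' = (I − K·H)·P̄ = [1399910/652661 -1163016/652661; -1163016/652661 1570838/652661]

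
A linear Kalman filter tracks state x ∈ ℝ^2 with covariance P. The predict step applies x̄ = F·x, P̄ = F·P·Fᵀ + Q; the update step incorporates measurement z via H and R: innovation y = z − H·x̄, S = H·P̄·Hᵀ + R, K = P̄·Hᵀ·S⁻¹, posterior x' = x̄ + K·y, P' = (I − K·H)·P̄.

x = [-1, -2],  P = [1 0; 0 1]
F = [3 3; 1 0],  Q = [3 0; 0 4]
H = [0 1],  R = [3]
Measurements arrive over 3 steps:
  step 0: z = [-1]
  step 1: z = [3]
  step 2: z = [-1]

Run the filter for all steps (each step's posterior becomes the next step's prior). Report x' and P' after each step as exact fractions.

step 0: x' = [-9, -1], P' = [159/8 9/8; 9/8 15/8]
step 1: x' = [-402/215, 357/215], P' = [15333/215 1512/215; 1512/215 573/215]
step 2: x' = [33381/16838, -17399/16838], P' = [1515183/16838 151605/16838; 151605/16838 48579/16838]

step 0: x̄ = F·x = [-9, -1]
step 0: P̄ = F·P·Fᵀ + Q = [21 3; 3 5]
step 0: y = z − H·x̄ = [0]
step 0: S = H·P̄·Hᵀ + R = [8]
step 0: K = P̄·Hᵀ·S⁻¹ = [3/8; 5/8]
step 0: x' = x̄ + K·y = [-9, -1]
step 0: P' = (I − K·H)·P̄ = [159/8 9/8; 9/8 15/8]
step 1: x̄ = F·x = [-30, -9]
step 1: P̄ = F·P·Fᵀ + Q = [219 63; 63 191/8]
step 1: y = z − H·x̄ = [12]
step 1: S = H·P̄·Hᵀ + R = [215/8]
step 1: K = P̄·Hᵀ·S⁻¹ = [504/215; 191/215]
step 1: x' = x̄ + K·y = [-402/215, 357/215]
step 1: P' = (I − K·H)·P̄ = [15333/215 1512/215; 1512/215 573/215]
step 2: x̄ = F·x = [-27/43, -402/215]
step 2: P̄ = F·P·Fᵀ + Q = [34203/43 10107/43; 10107/43 16193/215]
step 2: y = z − H·x̄ = [187/215]
step 2: S = H·P̄·Hᵀ + R = [16838/215]
step 2: K = P̄·Hᵀ·S⁻¹ = [50535/16838; 16193/16838]
step 2: x' = x̄ + K·y = [33381/16838, -17399/16838]
step 2: P' = (I − K·H)·P̄ = [1515183/16838 151605/16838; 151605/16838 48579/16838]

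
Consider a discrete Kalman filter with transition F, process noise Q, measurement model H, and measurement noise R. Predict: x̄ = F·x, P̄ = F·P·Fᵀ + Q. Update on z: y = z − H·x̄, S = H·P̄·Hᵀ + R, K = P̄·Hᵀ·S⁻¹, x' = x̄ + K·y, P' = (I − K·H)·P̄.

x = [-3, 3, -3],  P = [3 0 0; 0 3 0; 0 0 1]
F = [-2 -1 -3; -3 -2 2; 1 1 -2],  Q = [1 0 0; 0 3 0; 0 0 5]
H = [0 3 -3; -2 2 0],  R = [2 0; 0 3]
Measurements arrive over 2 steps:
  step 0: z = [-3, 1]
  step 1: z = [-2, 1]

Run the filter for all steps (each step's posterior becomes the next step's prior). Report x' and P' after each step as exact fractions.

step 0: x' = [97802/58003, 94783/58003, 149618/58003], P' = [241784/58003 198083/58003 189613/58003; 198083/58003 195875/58003 187141/58003; 189613/58003 187141/58003 191233/58003]
step 1: x' = [-5995581199/3586193227, -3399112790/3586193227, -1081770018/3586193227], P' = [16973184809/3586193227 13840585502/3586193227 13237832398/3586193227; 13840585502/3586193227 13329529301/3586193227 12733774477/3586193227; 13237832398/3586193227 12733774477/3586193227 12931177927/3586193227]

step 0: x̄ = F·x = [12, -3, 6]
step 0: P̄ = F·P·Fᵀ + Q = [25 18 -3; 18 46 -19; -3 -19 15]
step 0: y = z − H·x̄ = [24, 31]
step 0: S = H·P̄·Hᵀ + R = [893 264; 264 143]
step 0: K = P̄·Hᵀ·S⁻¹ = [1155/5273 -29134/58003; 1191/5273 -1472/58003; -558/5273 -1648/58003]
step 0: x' = x̄ + K·y = [97802/58003, 94783/58003, 149618/58003]
step 0: P' = (I − K·H)·P̄ = [241784/58003 198083/58003 189613/58003; 198083/58003 195875/58003 187141/58003; 189613/58003 187141/58003 191233/58003]
step 1: x̄ = F·x = [-739241/58003, -183736/58003, -106651/58003]
step 1: P̄ = F·P·Fᵀ + Q = [7132645/58003 3778266/58003 -123822/58003; 3778266/58003 2503009/58003 -232699/58003; -123822/58003 -232699/58003 381756/58003]
step 1: y = z − H·x̄ = [115249/58003, -1053007/58003]
step 1: S = H·P̄·Hᵀ + R = [30267473/58003 -6998280/58003; -6998280/58003 8490497/58003]
step 1: K = P̄·Hᵀ·S⁻¹ = [904129656/3586193227 -2088399538/3586193227; 893632236/3586193227 -340704134/3586193227; -296105175/3586193227 -336038614/3586193227]
step 1: x' = x̄ + K·y = [-5995581199/3586193227, -3399112790/3586193227, -1081770018/3586193227]
step 1: P' = (I − K·H)·P̄ = [16973184809/3586193227 13840585502/3586193227 13237832398/3586193227; 13840585502/3586193227 13329529301/3586193227 12733774477/3586193227; 13237832398/3586193227 12733774477/3586193227 12931177927/3586193227]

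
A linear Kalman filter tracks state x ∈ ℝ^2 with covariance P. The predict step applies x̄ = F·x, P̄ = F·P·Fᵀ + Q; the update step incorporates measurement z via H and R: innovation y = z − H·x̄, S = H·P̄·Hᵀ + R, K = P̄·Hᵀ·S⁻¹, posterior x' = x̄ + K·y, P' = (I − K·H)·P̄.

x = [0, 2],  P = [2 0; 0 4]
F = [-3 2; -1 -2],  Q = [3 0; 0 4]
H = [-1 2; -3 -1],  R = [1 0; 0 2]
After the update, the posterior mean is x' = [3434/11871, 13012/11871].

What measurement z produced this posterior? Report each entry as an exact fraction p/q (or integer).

z = [2, -2]

x̄ = F·x = [4, -4]
P̄ = F·P·Fᵀ + Q = [37 -10; -10 22]
S = H·P̄·Hᵀ + R = [166 117; 117 297]
K = P̄·Hᵀ·S⁻¹ = [-568/3957 -10097/35613; 1678/3957 -4990/35613]
x' − x̄ = [-44050/11871, 60496/11871] = K·y
y = (KᵀK)⁻¹·Kᵀ·(x' − x̄) = [14, 6]
z = y + H·x̄ = [14, 6] + [-12, -8] = [2, -2]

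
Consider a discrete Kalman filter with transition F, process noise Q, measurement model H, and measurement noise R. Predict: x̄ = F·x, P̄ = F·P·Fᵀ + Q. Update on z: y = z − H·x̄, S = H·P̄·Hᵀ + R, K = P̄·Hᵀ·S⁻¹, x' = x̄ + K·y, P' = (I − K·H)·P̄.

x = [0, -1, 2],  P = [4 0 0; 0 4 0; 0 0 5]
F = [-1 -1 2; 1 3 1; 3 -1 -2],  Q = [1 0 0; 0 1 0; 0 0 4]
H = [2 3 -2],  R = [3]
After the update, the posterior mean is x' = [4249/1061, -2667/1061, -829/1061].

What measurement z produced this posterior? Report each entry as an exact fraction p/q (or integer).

z = [2]

x̄ = F·x = [5, -1, -3]
P̄ = F·P·Fᵀ + Q = [29 -6 -28; -6 46 -10; -28 -10 64]
S = H·P̄·Hᵀ + R = [1061]
K = P̄·Hᵀ·S⁻¹ = [96/1061; 146/1061; -214/1061]
x' − x̄ = [-1056/1061, -1606/1061, 2354/1061] = K·y
y = (KᵀK)⁻¹·Kᵀ·(x' − x̄) = [-11]
z = y + H·x̄ = [-11] + [13] = [2]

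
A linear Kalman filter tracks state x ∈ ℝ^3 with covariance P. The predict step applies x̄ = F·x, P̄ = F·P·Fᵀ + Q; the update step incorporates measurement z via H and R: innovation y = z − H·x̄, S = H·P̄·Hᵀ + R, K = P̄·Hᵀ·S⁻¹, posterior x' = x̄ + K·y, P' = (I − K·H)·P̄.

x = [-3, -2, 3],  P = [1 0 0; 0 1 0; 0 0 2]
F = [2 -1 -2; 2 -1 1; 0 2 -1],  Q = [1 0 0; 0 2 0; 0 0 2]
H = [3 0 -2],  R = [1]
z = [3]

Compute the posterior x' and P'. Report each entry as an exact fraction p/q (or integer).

x' = [-628/135, 74/135, -227/27]
P' = [446/135 -283/135 130/27; -283/135 1094/135 -86/27; 130/27 -86/27 196/27]

x̄ = F·x = [-10, -1, -7]
P̄ = F·P·Fᵀ + Q = [14 1 2; 1 9 -4; 2 -4 8]
y = z − H·x̄ = [19]
S = H·P̄·Hᵀ + R = [135]
K = P̄·Hᵀ·S⁻¹ = [38/135; 11/135; -2/27]
x' = x̄ + K·y = [-628/135, 74/135, -227/27]
P' = (I − K·H)·P̄ = [446/135 -283/135 130/27; -283/135 1094/135 -86/27; 130/27 -86/27 196/27]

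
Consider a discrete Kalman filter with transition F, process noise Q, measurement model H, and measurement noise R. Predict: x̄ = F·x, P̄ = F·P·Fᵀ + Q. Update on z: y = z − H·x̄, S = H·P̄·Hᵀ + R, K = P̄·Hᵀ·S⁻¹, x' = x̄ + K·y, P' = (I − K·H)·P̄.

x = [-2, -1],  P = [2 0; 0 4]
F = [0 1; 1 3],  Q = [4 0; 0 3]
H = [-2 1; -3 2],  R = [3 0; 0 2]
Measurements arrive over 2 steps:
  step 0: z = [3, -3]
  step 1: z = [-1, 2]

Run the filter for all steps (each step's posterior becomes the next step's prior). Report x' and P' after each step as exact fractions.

step 0: x̄ = F·x = [-1, -5]
step 0: P̄ = F·P·Fᵀ + Q = [8 12; 12 41]
step 0: y = z − H·x̄ = [6, 4]
step 0: S = H·P̄·Hᵀ + R = [28 46; 46 94]
step 0: K = P̄·Hᵀ·S⁻¹ = [-94/129 46/129; -259/258 253/258]
step 0: x' = x̄ + K·y = [-509/129, -916/129]
step 0: P' = (I − K·H)·P̄ = [656/129 1030/129; 1030/129 3343/258]
step 1: x̄ = F·x = [-916/129, -3257/129]
step 1: P̄ = F·P·Fᵀ + Q = [4375/258 12089/258; 12089/258 44533/258]
step 1: y = z − H·x̄ = [432/43, 4024/129]
step 1: S = H·P̄·Hᵀ + R = [4817/86 10231/86; 10231/86 72955/258]
step 1: K = P̄·Hᵀ·S⁻¹ = [-92687/108733 55468/108733; -525429/434932 535823/434932]
step 1: x' = x̄ + K·y = [26988/108733, 113609/108733]
step 1: P' = (I − K·H)·P̄ = [667058/108733 1056055/108733; 1056055/108733 6872153/434932]

step 0: x' = [-509/129, -916/129], P' = [656/129 1030/129; 1030/129 3343/258]
step 1: x' = [26988/108733, 113609/108733], P' = [667058/108733 1056055/108733; 1056055/108733 6872153/434932]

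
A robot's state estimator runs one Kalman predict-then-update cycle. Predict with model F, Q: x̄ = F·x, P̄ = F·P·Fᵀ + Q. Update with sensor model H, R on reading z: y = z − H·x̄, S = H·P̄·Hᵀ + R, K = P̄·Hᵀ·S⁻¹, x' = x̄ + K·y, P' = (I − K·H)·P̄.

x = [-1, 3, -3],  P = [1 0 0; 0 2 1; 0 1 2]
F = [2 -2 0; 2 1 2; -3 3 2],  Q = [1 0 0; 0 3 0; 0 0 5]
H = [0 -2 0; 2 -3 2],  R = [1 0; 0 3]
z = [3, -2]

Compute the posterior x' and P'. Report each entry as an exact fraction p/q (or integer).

x̄ = F·x = [-8, -5, 6]
P̄ = F·P·Fᵀ + Q = [13 -4 -22; -4 21 16; -22 16 52]
y = z − H·x̄ = [-7, -13]
S = H·P̄·Hᵀ + R = [85 78; 78 132]
K = P̄·Hᵀ·S⁻¹ = [127/428 -189/856; -417/856 -13/1712; -215/214 293/428]
x' = x̄ + K·y = [-6169/856, -2553/1712, 1769/428]
P' = (I − K·H)·P̄ = [3981/428 -127/856 -2109/214; -127/856 417/1712 215/428; -2109/214 215/428 1245/107]

x' = [-6169/856, -2553/1712, 1769/428]
P' = [3981/428 -127/856 -2109/214; -127/856 417/1712 215/428; -2109/214 215/428 1245/107]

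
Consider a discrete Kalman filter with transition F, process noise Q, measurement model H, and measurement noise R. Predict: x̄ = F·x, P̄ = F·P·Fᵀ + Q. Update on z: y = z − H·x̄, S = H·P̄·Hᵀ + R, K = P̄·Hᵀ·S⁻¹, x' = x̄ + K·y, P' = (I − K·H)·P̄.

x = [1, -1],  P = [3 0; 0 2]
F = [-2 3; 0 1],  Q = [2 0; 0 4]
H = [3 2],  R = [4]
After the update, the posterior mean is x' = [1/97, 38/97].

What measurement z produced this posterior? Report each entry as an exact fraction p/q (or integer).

x̄ = F·x = [-5, -1]
P̄ = F·P·Fᵀ + Q = [32 6; 6 6]
S = H·P̄·Hᵀ + R = [388]
K = P̄·Hᵀ·S⁻¹ = [27/97; 15/194]
x' − x̄ = [486/97, 135/97] = K·y
y = (KᵀK)⁻¹·Kᵀ·(x' − x̄) = [18]
z = y + H·x̄ = [18] + [-17] = [1]

z = [1]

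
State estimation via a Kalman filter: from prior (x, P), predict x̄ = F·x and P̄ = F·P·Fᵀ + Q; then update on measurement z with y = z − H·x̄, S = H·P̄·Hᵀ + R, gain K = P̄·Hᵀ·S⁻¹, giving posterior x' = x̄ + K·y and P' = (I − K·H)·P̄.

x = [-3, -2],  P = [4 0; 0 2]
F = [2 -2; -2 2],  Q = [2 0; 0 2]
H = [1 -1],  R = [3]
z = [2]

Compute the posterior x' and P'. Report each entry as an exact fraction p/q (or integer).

x' = [94/103, -94/103]
P' = [178/103 28/103; 28/103 178/103]

x̄ = F·x = [-2, 2]
P̄ = F·P·Fᵀ + Q = [26 -24; -24 26]
y = z − H·x̄ = [6]
S = H·P̄·Hᵀ + R = [103]
K = P̄·Hᵀ·S⁻¹ = [50/103; -50/103]
x' = x̄ + K·y = [94/103, -94/103]
P' = (I − K·H)·P̄ = [178/103 28/103; 28/103 178/103]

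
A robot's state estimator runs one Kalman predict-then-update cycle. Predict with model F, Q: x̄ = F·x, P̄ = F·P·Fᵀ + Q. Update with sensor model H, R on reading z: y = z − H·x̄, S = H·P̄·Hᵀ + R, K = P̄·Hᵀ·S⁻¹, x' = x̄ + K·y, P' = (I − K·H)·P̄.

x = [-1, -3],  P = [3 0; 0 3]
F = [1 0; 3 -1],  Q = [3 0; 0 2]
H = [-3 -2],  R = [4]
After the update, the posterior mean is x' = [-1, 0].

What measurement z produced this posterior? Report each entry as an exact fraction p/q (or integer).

x̄ = F·x = [-1, 0]
P̄ = F·P·Fᵀ + Q = [6 9; 9 32]
S = H·P̄·Hᵀ + R = [294]
K = P̄·Hᵀ·S⁻¹ = [-6/49; -13/42]
x' − x̄ = [0, 0] = K·y
y = (KᵀK)⁻¹·Kᵀ·(x' − x̄) = [0]
z = y + H·x̄ = [0] + [3] = [3]

z = [3]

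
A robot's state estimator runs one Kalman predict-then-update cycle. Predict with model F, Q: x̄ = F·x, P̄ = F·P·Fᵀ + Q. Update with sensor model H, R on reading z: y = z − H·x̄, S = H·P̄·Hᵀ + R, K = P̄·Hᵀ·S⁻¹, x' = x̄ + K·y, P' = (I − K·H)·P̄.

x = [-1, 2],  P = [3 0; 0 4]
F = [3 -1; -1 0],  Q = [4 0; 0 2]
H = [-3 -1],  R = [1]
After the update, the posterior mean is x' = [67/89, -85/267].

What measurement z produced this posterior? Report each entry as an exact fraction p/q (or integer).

x̄ = F·x = [-5, 1]
P̄ = F·P·Fᵀ + Q = [35 -9; -9 5]
S = H·P̄·Hᵀ + R = [267]
K = P̄·Hᵀ·S⁻¹ = [-32/89; 22/267]
x' − x̄ = [512/89, -352/267] = K·y
y = (KᵀK)⁻¹·Kᵀ·(x' − x̄) = [-16]
z = y + H·x̄ = [-16] + [14] = [-2]

z = [-2]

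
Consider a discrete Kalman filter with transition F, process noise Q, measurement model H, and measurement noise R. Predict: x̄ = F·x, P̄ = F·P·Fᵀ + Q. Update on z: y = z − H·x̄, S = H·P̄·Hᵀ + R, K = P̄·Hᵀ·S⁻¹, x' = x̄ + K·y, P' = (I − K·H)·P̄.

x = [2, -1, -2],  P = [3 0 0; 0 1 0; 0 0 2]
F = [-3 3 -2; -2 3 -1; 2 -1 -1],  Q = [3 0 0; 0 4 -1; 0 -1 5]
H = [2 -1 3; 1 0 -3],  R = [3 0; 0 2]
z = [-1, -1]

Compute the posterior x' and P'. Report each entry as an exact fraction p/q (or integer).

x' = [-17151/19655, -29039/39310, 1506/19655]
P' = [33437/19655 62089/19655 5683/19655; 62089/19655 334861/39310 17201/19655; 5683/19655 17201/19655 4407/19655]

x̄ = F·x = [-5, -5, 7]
P̄ = F·P·Fᵀ + Q = [47 31 -17; 31 27 -14; -17 -14 20]
y = z − H·x̄ = [-17, 25]
S = H·P̄·Hᵀ + R = [154 -108; -108 331]
K = P̄·Hᵀ·S⁻¹ = [7278/19655 8194/19655; 5567/39310 5243/19655; 2462/19655 -3769/19655]
x' = x̄ + K·y = [-17151/19655, -29039/39310, 1506/19655]
P' = (I − K·H)·P̄ = [33437/19655 62089/19655 5683/19655; 62089/19655 334861/39310 17201/19655; 5683/19655 17201/19655 4407/19655]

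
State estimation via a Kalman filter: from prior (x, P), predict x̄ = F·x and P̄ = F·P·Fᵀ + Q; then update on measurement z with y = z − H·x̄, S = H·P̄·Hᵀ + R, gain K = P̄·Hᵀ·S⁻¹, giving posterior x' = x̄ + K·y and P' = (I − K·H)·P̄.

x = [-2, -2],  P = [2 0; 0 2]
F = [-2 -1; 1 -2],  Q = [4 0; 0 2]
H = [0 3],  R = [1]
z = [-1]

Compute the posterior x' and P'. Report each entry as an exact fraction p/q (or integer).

x̄ = F·x = [6, 2]
P̄ = F·P·Fᵀ + Q = [14 0; 0 12]
y = z − H·x̄ = [-7]
S = H·P̄·Hᵀ + R = [109]
K = P̄·Hᵀ·S⁻¹ = [0; 36/109]
x' = x̄ + K·y = [6, -34/109]
P' = (I − K·H)·P̄ = [14 0; 0 12/109]

x' = [6, -34/109]
P' = [14 0; 0 12/109]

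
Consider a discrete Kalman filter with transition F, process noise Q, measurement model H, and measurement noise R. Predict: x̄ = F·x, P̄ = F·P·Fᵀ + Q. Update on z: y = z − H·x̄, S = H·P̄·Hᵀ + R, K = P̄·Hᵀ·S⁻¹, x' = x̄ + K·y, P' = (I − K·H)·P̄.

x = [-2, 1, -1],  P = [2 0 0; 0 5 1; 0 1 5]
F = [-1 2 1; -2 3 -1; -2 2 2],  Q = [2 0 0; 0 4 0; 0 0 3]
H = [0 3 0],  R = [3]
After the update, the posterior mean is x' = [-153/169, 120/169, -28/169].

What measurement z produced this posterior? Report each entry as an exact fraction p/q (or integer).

z = [2]

x̄ = F·x = [3, 8, 4]
P̄ = F·P·Fᵀ + Q = [33 30 40; 30 56 32; 40 32 59]
S = H·P̄·Hᵀ + R = [507]
K = P̄·Hᵀ·S⁻¹ = [30/169; 56/169; 32/169]
x' − x̄ = [-660/169, -1232/169, -704/169] = K·y
y = (KᵀK)⁻¹·Kᵀ·(x' − x̄) = [-22]
z = y + H·x̄ = [-22] + [24] = [2]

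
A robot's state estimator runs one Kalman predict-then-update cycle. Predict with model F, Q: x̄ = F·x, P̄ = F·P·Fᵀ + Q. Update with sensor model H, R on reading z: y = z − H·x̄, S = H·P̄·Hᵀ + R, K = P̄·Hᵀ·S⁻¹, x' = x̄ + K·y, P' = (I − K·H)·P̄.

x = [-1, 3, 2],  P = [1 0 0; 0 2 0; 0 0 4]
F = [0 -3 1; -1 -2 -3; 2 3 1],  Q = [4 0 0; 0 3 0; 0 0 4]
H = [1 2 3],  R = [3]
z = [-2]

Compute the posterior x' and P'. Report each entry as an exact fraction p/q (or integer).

x̄ = F·x = [-7, -11, 9]
P̄ = F·P·Fᵀ + Q = [26 0 -14; 0 48 -26; -14 -26 30]
y = z − H·x̄ = [0]
S = H·P̄·Hᵀ + R = [95]
K = P̄·Hᵀ·S⁻¹ = [-16/95; 18/95; 24/95]
x' = x̄ + K·y = [-7, -11, 9]
P' = (I − K·H)·P̄ = [2214/95 288/95 -946/95; 288/95 4236/95 -2902/95; -946/95 -2902/95 2274/95]

x' = [-7, -11, 9]
P' = [2214/95 288/95 -946/95; 288/95 4236/95 -2902/95; -946/95 -2902/95 2274/95]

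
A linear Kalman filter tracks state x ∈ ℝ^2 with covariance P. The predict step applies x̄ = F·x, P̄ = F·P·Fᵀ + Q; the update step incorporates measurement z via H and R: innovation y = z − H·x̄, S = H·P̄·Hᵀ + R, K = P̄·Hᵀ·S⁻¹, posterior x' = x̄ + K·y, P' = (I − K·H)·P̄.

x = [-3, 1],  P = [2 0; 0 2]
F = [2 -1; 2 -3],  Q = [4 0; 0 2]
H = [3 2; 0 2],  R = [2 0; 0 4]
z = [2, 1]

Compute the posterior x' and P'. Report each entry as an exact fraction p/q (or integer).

x̄ = F·x = [-7, -9]
P̄ = F·P·Fᵀ + Q = [14 14; 14 28]
y = z − H·x̄ = [41, 19]
S = H·P̄·Hᵀ + R = [408 196; 196 116]
K = P̄·Hᵀ·S⁻¹ = [329/1114 -287/1114; 49/1114 455/1114]
x' = x̄ + K·y = [119/557, 314/557]
P' = (I − K·H)·P̄ = [301/557 -287/557; -287/557 455/557]

x' = [119/557, 314/557]
P' = [301/557 -287/557; -287/557 455/557]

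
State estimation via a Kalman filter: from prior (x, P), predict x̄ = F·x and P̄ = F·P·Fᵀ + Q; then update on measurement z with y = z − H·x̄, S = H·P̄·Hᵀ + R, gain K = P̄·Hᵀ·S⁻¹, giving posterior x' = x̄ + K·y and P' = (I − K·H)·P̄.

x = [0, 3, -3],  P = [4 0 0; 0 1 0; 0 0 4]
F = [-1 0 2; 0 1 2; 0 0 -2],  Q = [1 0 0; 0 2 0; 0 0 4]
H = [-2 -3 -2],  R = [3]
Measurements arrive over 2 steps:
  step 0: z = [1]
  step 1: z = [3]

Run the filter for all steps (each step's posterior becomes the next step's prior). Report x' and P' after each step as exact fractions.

step 0: x' = [-398/105, -29/35, 94/21], P' = [523/105 9/35 -104/21; 9/35 247/70 -36/7; -104/21 -36/7 260/21]
step 1: x' = [-54558/98495, -100743/98495, 13788/19699], P' = [732362/98495 216002/98495 -200032/19699; 216002/98495 232627/98495 -105256/19699; -200032/19699 -105256/19699 349756/19699]

step 0: x̄ = F·x = [-6, -3, 6]
step 0: P̄ = F·P·Fᵀ + Q = [21 16 -16; 16 19 -16; -16 -16 20]
step 0: y = z − H·x̄ = [-8]
step 0: S = H·P̄·Hᵀ + R = [210]
step 0: K = P̄·Hᵀ·S⁻¹ = [-29/105; -19/70; 4/21]
step 0: x' = x̄ + K·y = [-398/105, -29/35, 94/21]
step 0: P' = (I − K·H)·P̄ = [523/105 9/35 -104/21; 9/35 247/70 -36/7; -104/21 -36/7 260/21]
step 1: x̄ = F·x = [446/35, 853/105, -188/21]
step 1: P̄ = F·P·Fᵀ + Q = [2636/35 1711/35 -416/7; 1711/35 7241/210 -824/21; -416/7 -824/21 1124/21]
step 1: y = z − H·x̄ = [734/21]
step 1: S = H·P̄·Hᵀ + R = [19699/42]
step 1: K = P̄·Hᵀ·S⁻¹ = [-7494/19699; -5155/19699; 5440/19699]
step 1: x' = x̄ + K·y = [-54558/98495, -100743/98495, 13788/19699]
step 1: P' = (I − K·H)·P̄ = [732362/98495 216002/98495 -200032/19699; 216002/98495 232627/98495 -105256/19699; -200032/19699 -105256/19699 349756/19699]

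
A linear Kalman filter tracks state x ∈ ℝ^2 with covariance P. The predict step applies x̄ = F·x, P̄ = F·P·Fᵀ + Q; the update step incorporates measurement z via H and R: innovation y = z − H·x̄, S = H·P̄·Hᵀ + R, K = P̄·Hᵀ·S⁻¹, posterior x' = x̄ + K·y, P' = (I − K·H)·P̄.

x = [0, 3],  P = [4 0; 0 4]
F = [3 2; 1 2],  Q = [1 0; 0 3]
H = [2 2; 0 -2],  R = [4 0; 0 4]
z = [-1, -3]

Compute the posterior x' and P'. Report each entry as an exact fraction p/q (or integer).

x̄ = F·x = [6, 6]
P̄ = F·P·Fᵀ + Q = [53 28; 28 23]
y = z − H·x̄ = [-25, 9]
S = H·P̄·Hᵀ + R = [532 -204; -204 96]
K = P̄·Hᵀ·S⁻¹ = [86/197 407/1182; 17/394 -229/591]
x' = x̄ + K·y = [-715/394, 565/394]
P' = (I − K·H)·P̄ = [923/591 -407/591; -407/591 458/591]

x' = [-715/394, 565/394]
P' = [923/591 -407/591; -407/591 458/591]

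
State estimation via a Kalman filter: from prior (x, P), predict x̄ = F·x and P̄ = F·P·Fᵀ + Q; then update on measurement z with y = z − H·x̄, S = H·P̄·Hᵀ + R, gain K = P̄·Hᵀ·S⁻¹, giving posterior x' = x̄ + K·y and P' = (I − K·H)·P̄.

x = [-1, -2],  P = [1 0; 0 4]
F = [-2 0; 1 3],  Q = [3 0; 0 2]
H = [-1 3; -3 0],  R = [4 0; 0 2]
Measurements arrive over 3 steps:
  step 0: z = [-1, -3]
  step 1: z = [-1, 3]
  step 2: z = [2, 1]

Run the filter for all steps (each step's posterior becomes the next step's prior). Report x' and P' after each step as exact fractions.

step 0: x' = [22965/22789, -1692/22789], P' = [4898/22789 1598/22789; 1598/22789 10534/22789]
step 1: x' = [-27744451/26813784, -16078855/26813784], P' = [2791615/13406892 833131/13406892; 833131/13406892 5831767/13406892]
step 2: x' = [-1888114997/7529093324, 2939047735/7529093324], P' = [391829696/1882273331 116754368/1882273331; 116754368/1882273331 816499092/1882273331]

step 0: x̄ = F·x = [2, -7]
step 0: P̄ = F·P·Fᵀ + Q = [7 -2; -2 39]
step 0: y = z − H·x̄ = [22, 3]
step 0: S = H·P̄·Hᵀ + R = [374 39; 39 65]
step 0: K = P̄·Hᵀ·S⁻¹ = [-2/1753 -7347/22789; 577/1753 -2397/22789]
step 0: x' = x̄ + K·y = [22965/22789, -1692/22789]
step 0: P' = (I − K·H)·P̄ = [4898/22789 1598/22789; 1598/22789 10534/22789]
step 1: x̄ = F·x = [-45930/22789, 17889/22789]
step 1: P̄ = F·P·Fᵀ + Q = [87959/22789 -19384/22789; -19384/22789 154870/22789]
step 1: y = z − H·x̄ = [-122386/22789, -69423/22789]
step 1: S = H·P̄·Hᵀ + R = [1689249/22789 438333/22789; 438333/22789 837209/22789]
step 1: K = P̄·Hᵀ·S⁻¹ = [-146111/26813784 -2791615/8937928; 8331085/26813784 -833131/8937928]
step 1: x' = x̄ + K·y = [-27744451/26813784, -16078855/26813784]
step 1: P' = (I − K·H)·P̄ = [2791615/13406892 833131/13406892; 833131/13406892 5831767/13406892]
step 2: x̄ = F·x = [27744451/13406892, -9497627/3351723]
step 2: P̄ = F·P·Fᵀ + Q = [12846784/3351723 -2645504/3351723; -2645504/3351723 21772522/3351723]
step 2: y = z − H·x̄ = [168529759/13406892, 32213415/4468964]
step 2: S = H·P̄·Hᵀ + R = [238079398/3351723 20783296/1117241; 20783296/1117241 40774834/1117241]
step 2: K = P̄·Hᵀ·S⁻¹ = [-10391648/1882273331 -587744544/1882273331; 583185727/1882273331 -175131552/1882273331]
step 2: x' = x̄ + K·y = [-1888114997/7529093324, 2939047735/7529093324]
step 2: P' = (I − K·H)·P̄ = [391829696/1882273331 116754368/1882273331; 116754368/1882273331 816499092/1882273331]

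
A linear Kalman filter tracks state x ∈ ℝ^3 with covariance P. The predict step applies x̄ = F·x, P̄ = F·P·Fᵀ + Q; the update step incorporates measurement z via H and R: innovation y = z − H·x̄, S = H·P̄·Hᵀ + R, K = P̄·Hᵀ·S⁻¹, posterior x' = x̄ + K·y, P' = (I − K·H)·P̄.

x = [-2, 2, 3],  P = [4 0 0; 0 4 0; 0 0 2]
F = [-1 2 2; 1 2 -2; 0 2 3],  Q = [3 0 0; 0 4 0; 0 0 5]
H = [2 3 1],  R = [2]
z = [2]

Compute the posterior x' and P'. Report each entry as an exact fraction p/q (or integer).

x' = [5298/637, -5032/637, 5820/637]
P' = [9343/637 -8468/637 6922/637; -8468/637 8720/637 -9008/637; 6922/637 -9008/637 13394/637]

x̄ = F·x = [12, -4, 13]
P̄ = F·P·Fᵀ + Q = [31 4 28; 4 32 4; 28 4 39]
y = z − H·x̄ = [-23]
S = H·P̄·Hᵀ + R = [637]
K = P̄·Hᵀ·S⁻¹ = [102/637; 108/637; 107/637]
x' = x̄ + K·y = [5298/637, -5032/637, 5820/637]
P' = (I − K·H)·P̄ = [9343/637 -8468/637 6922/637; -8468/637 8720/637 -9008/637; 6922/637 -9008/637 13394/637]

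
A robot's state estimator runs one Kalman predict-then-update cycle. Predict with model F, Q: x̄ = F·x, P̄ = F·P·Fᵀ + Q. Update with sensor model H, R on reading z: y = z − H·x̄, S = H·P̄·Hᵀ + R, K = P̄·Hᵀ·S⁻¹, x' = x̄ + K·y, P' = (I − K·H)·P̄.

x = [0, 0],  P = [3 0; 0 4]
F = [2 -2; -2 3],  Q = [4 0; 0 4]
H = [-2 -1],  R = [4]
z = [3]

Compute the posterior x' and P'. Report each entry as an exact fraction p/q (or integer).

x̄ = F·x = [0, 0]
P̄ = F·P·Fᵀ + Q = [32 -36; -36 52]
y = z − H·x̄ = [3]
S = H·P̄·Hᵀ + R = [40]
K = P̄·Hᵀ·S⁻¹ = [-7/10; 1/2]
x' = x̄ + K·y = [-21/10, 3/2]
P' = (I − K·H)·P̄ = [62/5 -22; -22 42]

x' = [-21/10, 3/2]
P' = [62/5 -22; -22 42]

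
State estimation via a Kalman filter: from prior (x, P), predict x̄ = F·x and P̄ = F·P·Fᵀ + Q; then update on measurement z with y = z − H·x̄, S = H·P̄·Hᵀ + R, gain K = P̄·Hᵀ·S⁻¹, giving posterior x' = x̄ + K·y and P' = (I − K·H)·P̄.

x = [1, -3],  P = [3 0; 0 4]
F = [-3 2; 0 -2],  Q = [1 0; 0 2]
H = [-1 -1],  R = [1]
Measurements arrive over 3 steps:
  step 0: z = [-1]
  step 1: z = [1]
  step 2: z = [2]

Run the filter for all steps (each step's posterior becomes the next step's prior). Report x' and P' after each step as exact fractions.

step 0: x' = [-167/31, 194/31], P' = [580/31 -552/31; -552/31 554/31]
step 1: x' = [1575/1336, -1389/668], P' = [63785/5344 -27611/2672; -27611/2672 12993/1336]
step 2: x' = [-3182618/595441, 104396/31339], P' = [6346755/595441 -286106/31339; -286106/31339 269230/31339]

step 0: x̄ = F·x = [-9, 6]
step 0: P̄ = F·P·Fᵀ + Q = [44 -16; -16 18]
step 0: y = z − H·x̄ = [-4]
step 0: S = H·P̄·Hᵀ + R = [31]
step 0: K = P̄·Hᵀ·S⁻¹ = [-28/31; -2/31]
step 0: x' = x̄ + K·y = [-167/31, 194/31]
step 0: P' = (I − K·H)·P̄ = [580/31 -552/31; -552/31 554/31]
step 1: x̄ = F·x = [889/31, -388/31]
step 1: P̄ = F·P·Fᵀ + Q = [14091/31 -5528/31; -5528/31 2278/31]
step 1: y = z − H·x̄ = [532/31]
step 1: S = H·P̄·Hᵀ + R = [5344/31]
step 1: K = P̄·Hᵀ·S⁻¹ = [-8563/5344; 1625/2672]
step 1: x' = x̄ + K·y = [1575/1336, -1389/668]
step 1: P' = (I − K·H)·P̄ = [63785/5344 -27611/2672; -27611/2672 12993/1336]
step 2: x̄ = F·x = [-10281/1336, 1389/334]
step 2: P̄ = F·P·Fᵀ + Q = [1449961/5344 -134805/1336; -134805/1336 13661/334]
step 2: y = z − H·x̄ = [-2053/1336]
step 2: S = H·P̄·Hᵀ + R = [595441/5344]
step 2: K = P̄·Hᵀ·S⁻¹ = [-910741/595441; 16876/31339]
step 2: x' = x̄ + K·y = [-3182618/595441, 104396/31339]
step 2: P' = (I − K·H)·P̄ = [6346755/595441 -286106/31339; -286106/31339 269230/31339]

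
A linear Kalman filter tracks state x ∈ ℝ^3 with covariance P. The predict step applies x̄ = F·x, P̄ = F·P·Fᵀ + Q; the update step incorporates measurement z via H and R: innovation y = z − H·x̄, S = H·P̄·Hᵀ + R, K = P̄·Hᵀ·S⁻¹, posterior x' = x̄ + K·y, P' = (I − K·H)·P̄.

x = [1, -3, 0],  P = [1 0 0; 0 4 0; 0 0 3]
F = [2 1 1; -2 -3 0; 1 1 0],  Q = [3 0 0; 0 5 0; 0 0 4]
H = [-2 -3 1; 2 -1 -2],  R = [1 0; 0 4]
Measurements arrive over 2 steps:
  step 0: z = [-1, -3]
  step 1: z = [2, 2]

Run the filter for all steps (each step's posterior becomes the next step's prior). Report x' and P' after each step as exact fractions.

step 0: x' = [-7357/12979, 11309/12979, 5315/12979], P' = [49712/12979 -16586/12979 49523/12979; -16586/12979 7494/12979 -14369/12979; 49523/12979 -14369/12979 115089/25958]
step 1: x' = [18866134/25524993, -137622962/127624965, 899336/3272435], P' = [252509449/51049986 -41212115/25524993 3236446/654487; -41212115/25524993 86425654/127624965 -4737312/3272435; 3236446/654487 -4737312/3272435 18244314/3272435]

step 0: x̄ = F·x = [-1, 7, -2]
step 0: P̄ = F·P·Fᵀ + Q = [14 -16 6; -16 45 -14; 6 -14 9]
step 0: y = z − H·x̄ = [20, 2]
step 0: S = H·P̄·Hᵀ + R = [339 91; 91 101]
step 0: K = P̄·Hᵀ·S⁻¹ = [-143/12979 4241/12979; -3679/12979 -2982/12979; 3211/25958 -837/25958]
step 0: x' = x̄ + K·y = [-7357/12979, 11309/12979, 5315/12979]
step 0: P' = (I − K·H)·P̄ = [49712/12979 -16586/12979 49523/12979; -16586/12979 7494/12979 -14369/12979; 49523/12979 -14369/12979 115089/25958]
step 1: x̄ = F·x = [1910/12979, -19213/12979, 3952/12979]
step 1: P̄ = F·P·Fᵀ + Q = [811667/25958 -144581/12979 92314/12979; -144581/12979 132157/12979 -38976/12979; 92314/12979 -38976/12979 75950/12979]
step 1: y = z − H·x̄ = [-31813/12979, 10829/12979]
step 1: S = H·P̄·Hᵀ + R = [1031304/12979 -441435/12979; -441435/12979 1795115/12979]
step 1: K = P̄·Hᵀ·S⁻¹ = [-2651710/25524993 3439898/8508331; -6382196/25524993 -10753039/42541655; 18358/654487 153286/3272435]
step 1: x' = x̄ + K·y = [18866134/25524993, -137622962/127624965, 899336/3272435]
step 1: P' = (I − K·H)·P̄ = [252509449/51049986 -41212115/25524993 3236446/654487; -41212115/25524993 86425654/127624965 -4737312/3272435; 3236446/654487 -4737312/3272435 18244314/3272435]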